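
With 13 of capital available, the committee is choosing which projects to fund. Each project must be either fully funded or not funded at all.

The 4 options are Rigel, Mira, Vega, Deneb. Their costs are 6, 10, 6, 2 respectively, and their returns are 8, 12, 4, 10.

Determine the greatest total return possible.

Treat it as a binary knapsack problem.
Take Mira and Deneb: cost 10 + 2 = 12 ≤ 13, return 12 + 10 = 22.
No other feasible combination does better.

22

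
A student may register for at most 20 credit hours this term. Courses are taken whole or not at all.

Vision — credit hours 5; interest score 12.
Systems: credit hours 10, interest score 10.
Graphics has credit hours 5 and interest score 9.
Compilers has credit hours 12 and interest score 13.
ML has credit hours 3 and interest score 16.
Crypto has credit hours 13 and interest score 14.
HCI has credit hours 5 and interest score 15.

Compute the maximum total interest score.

52

Compilers + ML + HCI: credit hours 12 + 3 + 5 = 20 ≤ 20, interest score 13 + 16 + 15 = 44.
Vision + Graphics + ML + HCI: credit hours 5 + 5 + 3 + 5 = 18 ≤ 20, interest score 12 + 9 + 16 + 15 = 52.
Vision + ML + HCI: credit hours 5 + 3 + 5 = 13 ≤ 20, interest score 12 + 16 + 15 = 43.
Best is Vision, Graphics, ML, and HCI with total interest score 52.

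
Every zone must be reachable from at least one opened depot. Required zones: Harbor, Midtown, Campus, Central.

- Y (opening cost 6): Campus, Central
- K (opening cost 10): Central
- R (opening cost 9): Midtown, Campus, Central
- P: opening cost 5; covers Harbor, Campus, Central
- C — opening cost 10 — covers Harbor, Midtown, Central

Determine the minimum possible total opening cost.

This is a weighted set-cover instance.
Choose R and P: together they cover Harbor, Midtown, Campus, Central — every zone.
Total opening cost: 9 + 5 = 14.

14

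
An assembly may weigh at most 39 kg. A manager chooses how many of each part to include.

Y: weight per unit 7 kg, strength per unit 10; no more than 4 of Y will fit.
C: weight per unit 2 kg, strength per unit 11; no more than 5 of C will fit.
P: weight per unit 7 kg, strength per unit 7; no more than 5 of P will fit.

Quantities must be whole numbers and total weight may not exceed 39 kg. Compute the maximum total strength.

95

This is a bounded integer knapsack.
4×Y and 5×C: weight 38 ≤ 39, strength 4·10 + 5·11 = 95.
3×Y, 5×C, and 1×P: weight 38 ≤ 39, strength 3·10 + 5·11 + 1·7 = 92.
Best is 95.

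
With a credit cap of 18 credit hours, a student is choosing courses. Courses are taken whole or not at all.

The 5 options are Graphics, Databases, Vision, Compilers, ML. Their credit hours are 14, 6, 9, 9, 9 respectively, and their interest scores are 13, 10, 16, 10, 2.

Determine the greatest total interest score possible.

Take Databases and Vision: credit hours 6 + 9 = 15 ≤ 18, interest score 10 + 16 = 26.
No feasible combination exceeds this.

26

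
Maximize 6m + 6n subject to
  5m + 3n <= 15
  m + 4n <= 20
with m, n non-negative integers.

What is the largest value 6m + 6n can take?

30

(m,n)=(0,5): 5·0+3·5=15≤15, 1·0+4·5=20≤20, objective 30.
(m,n)=(0,4): 5·0+3·4=12≤15, 1·0+4·4=16≤20, objective 24.
The best lattice point is (0,5), giving 30.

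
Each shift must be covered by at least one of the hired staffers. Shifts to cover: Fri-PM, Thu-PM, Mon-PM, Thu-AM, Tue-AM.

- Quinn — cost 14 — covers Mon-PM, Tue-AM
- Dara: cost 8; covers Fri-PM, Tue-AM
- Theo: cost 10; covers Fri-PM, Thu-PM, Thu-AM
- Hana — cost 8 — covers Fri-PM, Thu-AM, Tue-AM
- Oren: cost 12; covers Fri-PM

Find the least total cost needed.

24

This is a weighted set-cover instance.
Choose Quinn and Theo: together they cover Fri-PM, Thu-PM, Mon-PM, Thu-AM, Tue-AM — every shift.
Total cost: 14 + 10 = 24.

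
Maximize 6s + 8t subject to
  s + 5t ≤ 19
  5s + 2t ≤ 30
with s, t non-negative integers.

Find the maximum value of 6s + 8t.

(s,t)=(4,3) is feasible, giving 48.
(s,t)=(5,2) is feasible, giving 46.
(s,t)=(3,3) is feasible, giving 42.
No feasible integer point exceeds 48.

48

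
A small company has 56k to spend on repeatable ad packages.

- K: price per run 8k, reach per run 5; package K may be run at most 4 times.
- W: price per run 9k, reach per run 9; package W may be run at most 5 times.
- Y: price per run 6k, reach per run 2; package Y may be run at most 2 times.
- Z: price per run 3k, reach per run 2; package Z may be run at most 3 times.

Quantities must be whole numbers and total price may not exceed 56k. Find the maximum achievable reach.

52

W has the best ratio (9/9); taking only W gives at most 5×9 = 45 (stopped by the supply cap of 5).
Mixing does better — 1×K, 5×W, and 1×Z: price 56 ≤ 56, reach 1·5 + 5·9 + 1·2 = 52.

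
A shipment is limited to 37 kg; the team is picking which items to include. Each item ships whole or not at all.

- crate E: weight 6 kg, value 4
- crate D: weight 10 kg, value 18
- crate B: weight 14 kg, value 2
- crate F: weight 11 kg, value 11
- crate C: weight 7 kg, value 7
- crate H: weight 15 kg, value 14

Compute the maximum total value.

This is an integer program with binary decision variables.
Take crate D, crate F, and crate H: weight 10 + 11 + 15 = 36 ≤ 37, value 18 + 11 + 14 = 43.
No other feasible combination does better.

43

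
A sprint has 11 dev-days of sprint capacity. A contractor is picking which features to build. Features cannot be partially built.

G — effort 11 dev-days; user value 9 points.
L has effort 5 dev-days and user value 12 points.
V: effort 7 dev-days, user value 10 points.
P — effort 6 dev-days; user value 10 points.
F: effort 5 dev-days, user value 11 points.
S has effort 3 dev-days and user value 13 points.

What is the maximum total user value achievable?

25

Take L and S: effort 5 + 3 = 8 ≤ 11, user value 12 + 13 = 25.
No other feasible combination does better.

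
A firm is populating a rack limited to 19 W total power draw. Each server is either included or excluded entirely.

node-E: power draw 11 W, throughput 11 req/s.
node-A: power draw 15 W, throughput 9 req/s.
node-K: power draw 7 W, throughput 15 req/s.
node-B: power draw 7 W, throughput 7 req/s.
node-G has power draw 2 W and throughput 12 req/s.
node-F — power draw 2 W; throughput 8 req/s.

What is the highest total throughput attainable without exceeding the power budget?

Take node-K, node-B, node-G, and node-F: power draw 7 + 7 + 2 + 2 = 18 ≤ 19, throughput 15 + 7 + 12 + 8 = 42.
No other feasible combination does better.

42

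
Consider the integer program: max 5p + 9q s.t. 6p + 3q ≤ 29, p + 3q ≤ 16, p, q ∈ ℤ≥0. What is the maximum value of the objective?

50

The continuous relaxation peaks at (2.6, 4.47) with value 53.20; rounding to a feasible lattice point costs some objective.
(p,q)=(1,5): 6·1+3·5=21≤29, 1·1+3·5=16≤16, objective 50.
(p,q)=(2,4): 6·2+3·4=24≤29, 1·2+3·4=14≤16, objective 46.
(p,q)=(0,5): 6·0+3·5=15≤29, 1·0+3·5=15≤16, objective 45.
The best lattice point is (1,5), giving 50.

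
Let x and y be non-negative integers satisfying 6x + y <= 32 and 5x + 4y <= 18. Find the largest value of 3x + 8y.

32

(x,y)=(0,4): 6·0+1·4=4≤32, 5·0+4·4=16≤18, objective 32.
(x,y)=(1,3): 6·1+1·3=9≤32, 5·1+4·3=17≤18, objective 27.
(x,y)=(0,3): 6·0+1·3=3≤32, 5·0+4·3=12≤18, objective 24.
The best lattice point is (0,4), giving 32.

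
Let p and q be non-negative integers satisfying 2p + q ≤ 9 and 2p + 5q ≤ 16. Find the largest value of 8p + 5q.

(p,q)=(4,1): 2·4+1·1=9≤9, 2·4+5·1=13≤16, objective 37.
(p,q)=(3,2): 2·3+1·2=8≤9, 2·3+5·2=16≤16, objective 34.
No feasible integer point exceeds 37.

37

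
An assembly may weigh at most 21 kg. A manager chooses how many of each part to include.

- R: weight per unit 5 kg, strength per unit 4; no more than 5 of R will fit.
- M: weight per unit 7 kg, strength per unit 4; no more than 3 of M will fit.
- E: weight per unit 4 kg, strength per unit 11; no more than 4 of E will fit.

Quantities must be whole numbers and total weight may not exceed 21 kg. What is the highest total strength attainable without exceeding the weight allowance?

This is a bounded integer knapsack.
4×E: weight 16 ≤ 21, strength 4·11 = 44.
1×R and 4×E: weight 21 ≤ 21, strength 1·4 + 4·11 = 48.
Best is 48.

48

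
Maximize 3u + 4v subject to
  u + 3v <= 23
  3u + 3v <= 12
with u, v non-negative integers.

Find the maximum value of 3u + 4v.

16

(u,v)=(0,4): 1·0+3·4=12≤23, 3·0+3·4=12≤12, objective 16.
(u,v)=(1,3): 1·1+3·3=10≤23, 3·1+3·3=12≤12, objective 15.
Maximum is 16 at (u,v)=(0,4).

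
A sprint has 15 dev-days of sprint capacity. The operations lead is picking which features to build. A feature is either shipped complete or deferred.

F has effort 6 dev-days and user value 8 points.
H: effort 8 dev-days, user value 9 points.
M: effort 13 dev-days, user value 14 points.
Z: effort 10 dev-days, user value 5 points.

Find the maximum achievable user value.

17

Treat it as a binary knapsack problem.
Allowing fractional choices, the relaxed optimum would be about 18.1, but features are indivisible.
F + H: effort 6 + 8 = 14 ≤ 15, user value 8 + 9 = 17.
M: effort 13 ≤ 15, user value 14.
H: effort 8 ≤ 15, user value 9.
Best is F and H with total user value 17.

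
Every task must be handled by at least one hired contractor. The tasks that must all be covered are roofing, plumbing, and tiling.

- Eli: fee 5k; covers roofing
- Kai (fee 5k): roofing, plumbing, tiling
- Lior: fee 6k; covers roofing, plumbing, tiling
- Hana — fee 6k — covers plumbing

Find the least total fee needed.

This is a weighted set-cover instance.
Kai alone covers roofing, plumbing, tiling — every task.
Total fee: 5.
No cover costs less than 5.

5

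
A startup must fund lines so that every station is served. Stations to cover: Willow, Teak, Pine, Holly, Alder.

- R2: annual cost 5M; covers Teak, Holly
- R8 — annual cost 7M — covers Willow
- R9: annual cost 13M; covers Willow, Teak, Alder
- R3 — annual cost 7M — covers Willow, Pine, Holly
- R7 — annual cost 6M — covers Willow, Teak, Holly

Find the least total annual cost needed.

The greedy cost-per-new-station heuristic would pick R7, R3, and R9 for 26, but a cheaper cover exists.
Choose R9 and R3: together they cover Willow, Teak, Pine, Holly, Alder — every station.
Total annual cost: 13 + 7 = 20.
No cover costs less than 20.

20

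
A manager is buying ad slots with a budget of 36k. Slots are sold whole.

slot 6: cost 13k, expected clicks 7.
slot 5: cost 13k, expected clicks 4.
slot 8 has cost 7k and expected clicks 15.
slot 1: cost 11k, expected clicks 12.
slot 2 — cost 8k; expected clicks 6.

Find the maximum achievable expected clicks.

34

Allowing fractional choices, the relaxed optimum would be about 38.4, but ad slots are indivisible.
slot 5 + slot 8 + slot 1: cost 13 + 7 + 11 = 31 ≤ 36, expected clicks 4 + 15 + 12 = 31.
slot 8 + slot 1 + slot 2: cost 7 + 11 + 8 = 26 ≤ 36, expected clicks 15 + 12 + 6 = 33.
slot 6 + slot 8 + slot 1: cost 13 + 7 + 11 = 31 ≤ 36, expected clicks 7 + 15 + 12 = 34.
Best is slot 6, slot 8, and slot 1 with total expected clicks 34.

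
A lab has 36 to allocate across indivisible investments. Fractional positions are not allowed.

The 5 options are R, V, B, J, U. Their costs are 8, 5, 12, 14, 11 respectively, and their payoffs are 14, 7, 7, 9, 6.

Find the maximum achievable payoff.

34

Take R, V, B, and U: cost 8 + 5 + 12 + 11 = 36 ≤ 36, payoff 14 + 7 + 7 + 6 = 34.
No other feasible combination does better.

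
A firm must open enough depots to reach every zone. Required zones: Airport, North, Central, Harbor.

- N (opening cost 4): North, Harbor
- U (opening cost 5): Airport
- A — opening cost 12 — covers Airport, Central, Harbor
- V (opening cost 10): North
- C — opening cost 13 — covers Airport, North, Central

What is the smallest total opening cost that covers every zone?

The greedy cost-per-new-zone heuristic would pick N, U, and A for 21, but a cheaper cover exists.
Choose N and A: together they cover Airport, North, Central, Harbor — every zone.
Total opening cost: 4 + 12 = 16.
No cover costs less than 16.

16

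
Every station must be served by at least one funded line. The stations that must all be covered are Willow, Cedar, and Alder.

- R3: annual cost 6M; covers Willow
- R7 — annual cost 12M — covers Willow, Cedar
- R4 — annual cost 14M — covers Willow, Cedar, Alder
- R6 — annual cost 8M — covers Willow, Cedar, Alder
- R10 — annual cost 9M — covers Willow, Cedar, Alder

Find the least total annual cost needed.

R6 alone covers Willow, Cedar, Alder — every station.
Total annual cost: 8.

8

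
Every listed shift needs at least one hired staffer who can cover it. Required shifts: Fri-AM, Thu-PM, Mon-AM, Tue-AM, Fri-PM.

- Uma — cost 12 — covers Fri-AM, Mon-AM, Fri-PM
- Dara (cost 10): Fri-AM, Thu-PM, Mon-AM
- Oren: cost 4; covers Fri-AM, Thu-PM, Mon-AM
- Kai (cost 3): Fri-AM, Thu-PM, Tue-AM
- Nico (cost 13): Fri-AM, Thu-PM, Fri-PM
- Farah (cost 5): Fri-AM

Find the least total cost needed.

15

The greedy cost-per-new-shift heuristic would pick Kai, Oren, and Uma for 19, but a cheaper cover exists.
Choose Uma and Kai: together they cover Fri-AM, Thu-PM, Mon-AM, Tue-AM, Fri-PM — every shift.
Total cost: 12 + 3 = 15.
No cover costs less than 15.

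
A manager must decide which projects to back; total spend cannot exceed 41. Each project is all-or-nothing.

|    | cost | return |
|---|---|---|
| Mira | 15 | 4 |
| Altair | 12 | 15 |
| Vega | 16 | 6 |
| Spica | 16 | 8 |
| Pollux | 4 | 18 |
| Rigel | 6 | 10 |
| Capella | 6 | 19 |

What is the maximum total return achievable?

62

This is an integer program with binary decision variables.
Allowing fractional choices, the relaxed optimum would be about 68.5, but projects are indivisible.
Altair + Spica + Pollux + Capella: cost 12 + 16 + 4 + 6 = 38 ≤ 41, return 15 + 8 + 18 + 19 = 60.
Altair + Pollux + Rigel + Capella: cost 12 + 4 + 6 + 6 = 28 ≤ 41, return 15 + 18 + 10 + 19 = 62.
Altair + Vega + Pollux + Capella: cost 12 + 16 + 4 + 6 = 38 ≤ 41, return 15 + 6 + 18 + 19 = 58.
Best is Altair, Pollux, Rigel, and Capella with total return 62.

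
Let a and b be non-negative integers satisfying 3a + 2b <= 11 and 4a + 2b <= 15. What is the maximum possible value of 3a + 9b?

(a,b)=(0,5): 3·0+2·5=10≤11, 4·0+2·5=10≤15, objective 45.
(a,b)=(1,4): 3·1+2·4=11≤11, 4·1+2·4=12≤15, objective 39.
(a,b)=(0,4): 3·0+2·4=8≤11, 4·0+2·4=8≤15, objective 36.
The best lattice point is (0,5), giving 45.

45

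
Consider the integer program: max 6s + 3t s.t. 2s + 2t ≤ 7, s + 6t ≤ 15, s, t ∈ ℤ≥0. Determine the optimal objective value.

18

The continuous relaxation peaks at (3.5, 0) with value 21.00; rounding to a feasible lattice point costs some objective.
(s,t)=(3,0): 2·3+2·0=6≤7, 1·3+6·0=3≤15, objective 18.
(s,t)=(2,1): 2·2+2·1=6≤7, 1·2+6·1=8≤15, objective 15.
Maximum is 18 at (s,t)=(3,0).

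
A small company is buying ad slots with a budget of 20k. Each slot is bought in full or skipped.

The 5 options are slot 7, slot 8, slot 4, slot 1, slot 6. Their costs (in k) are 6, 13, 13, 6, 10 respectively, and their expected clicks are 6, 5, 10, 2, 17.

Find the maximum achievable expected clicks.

slot 1 + slot 6: cost 6 + 10 = 16 ≤ 20, expected clicks 2 + 17 = 19.
slot 7 + slot 6: cost 6 + 10 = 16 ≤ 20, expected clicks 6 + 17 = 23.
Best is slot 7 and slot 6 with total expected clicks 23.

23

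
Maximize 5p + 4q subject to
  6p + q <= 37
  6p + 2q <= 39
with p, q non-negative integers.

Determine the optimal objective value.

(p,q)=(0,19) is feasible, giving 76.
(p,q)=(0,18) is feasible, giving 72.
Maximum is 76 at (p,q)=(0,19).

76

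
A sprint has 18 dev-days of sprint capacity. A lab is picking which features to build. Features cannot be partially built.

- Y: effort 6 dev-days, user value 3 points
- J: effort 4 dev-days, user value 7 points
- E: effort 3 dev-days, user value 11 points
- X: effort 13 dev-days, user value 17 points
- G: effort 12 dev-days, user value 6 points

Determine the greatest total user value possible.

Take E and X: effort 3 + 13 = 16 ≤ 18, user value 11 + 17 = 28.
No other feasible combination does better.

28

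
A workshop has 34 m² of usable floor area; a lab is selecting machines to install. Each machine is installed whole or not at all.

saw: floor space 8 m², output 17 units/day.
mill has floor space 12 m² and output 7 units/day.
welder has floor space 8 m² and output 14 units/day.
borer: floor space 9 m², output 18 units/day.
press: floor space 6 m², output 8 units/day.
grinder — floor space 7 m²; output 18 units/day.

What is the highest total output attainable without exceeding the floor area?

This is a 0-1 knapsack instance.
Allowing fractional choices, the relaxed optimum would be about 69.7, but machines are indivisible.
welder + borer + press + grinder: floor space 8 + 9 + 6 + 7 = 30 ≤ 34, output 14 + 18 + 8 + 18 = 58.
saw + borer + press + grinder: floor space 8 + 9 + 6 + 7 = 30 ≤ 34, output 17 + 18 + 8 + 18 = 61.
saw + welder + borer + grinder: floor space 8 + 8 + 9 + 7 = 32 ≤ 34, output 17 + 14 + 18 + 18 = 67.
Best is saw, welder, borer, and grinder with total output 67.

67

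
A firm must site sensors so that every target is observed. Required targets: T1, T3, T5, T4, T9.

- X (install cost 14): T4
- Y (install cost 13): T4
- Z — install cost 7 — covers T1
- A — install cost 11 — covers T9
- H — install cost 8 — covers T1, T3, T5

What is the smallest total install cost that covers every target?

32

Choose Y, A, and H: together they cover T1, T3, T5, T4, T9 — every target.
Total install cost: 13 + 11 + 8 = 32.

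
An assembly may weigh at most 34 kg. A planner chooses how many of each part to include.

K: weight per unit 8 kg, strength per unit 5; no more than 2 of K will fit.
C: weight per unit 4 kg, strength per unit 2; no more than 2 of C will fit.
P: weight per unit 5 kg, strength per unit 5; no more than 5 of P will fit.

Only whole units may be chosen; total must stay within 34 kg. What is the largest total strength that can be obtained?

30

Take 1×K and 5×P: weight 33 ≤ 34, strength 1·5 + 5·5 = 30.
P has the best ratio (5/5) and is taken to its limit of 5; remaining capacity is filled optimally with the others.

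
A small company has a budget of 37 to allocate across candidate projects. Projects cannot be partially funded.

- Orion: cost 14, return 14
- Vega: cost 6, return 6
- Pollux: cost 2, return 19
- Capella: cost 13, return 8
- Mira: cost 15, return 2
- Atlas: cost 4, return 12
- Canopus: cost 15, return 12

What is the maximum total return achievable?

57

Allowing fractional choices, the relaxed optimum would be about 59.8, but projects are indivisible.
Orion + Pollux + Atlas + Canopus: cost 14 + 2 + 4 + 15 = 35 ≤ 37, return 14 + 19 + 12 + 12 = 57.
Orion + Pollux + Capella + Atlas: cost 14 + 2 + 13 + 4 = 33 ≤ 37, return 14 + 19 + 8 + 12 = 53.
Orion + Vega + Pollux + Atlas: cost 14 + 6 + 2 + 4 = 26 ≤ 37, return 14 + 6 + 19 + 12 = 51.
Best is Orion, Pollux, Atlas, and Canopus with total return 57.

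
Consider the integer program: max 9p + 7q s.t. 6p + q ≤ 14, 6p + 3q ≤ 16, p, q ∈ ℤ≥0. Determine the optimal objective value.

(p,q)=(0,5): 6·0+1·5=5≤14, 6·0+3·5=15≤16, objective 35.
(p,q)=(0,4): 6·0+1·4=4≤14, 6·0+3·4=12≤16, objective 28.
Maximum is 35 at (p,q)=(0,5).

35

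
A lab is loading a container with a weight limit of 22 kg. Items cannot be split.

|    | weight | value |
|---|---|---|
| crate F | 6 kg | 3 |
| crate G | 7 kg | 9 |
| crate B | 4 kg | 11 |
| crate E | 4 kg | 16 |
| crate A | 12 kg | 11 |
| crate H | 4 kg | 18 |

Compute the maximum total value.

Allowing fractional choices, the relaxed optimum would be about 56.8, but items are indivisible.
crate F + crate G + crate E + crate H: weight 6 + 7 + 4 + 4 = 21 ≤ 22, value 3 + 9 + 16 + 18 = 46.
crate F + crate B + crate E + crate H: weight 6 + 4 + 4 + 4 = 18 ≤ 22, value 3 + 11 + 16 + 18 = 48.
crate G + crate B + crate E + crate H: weight 7 + 4 + 4 + 4 = 19 ≤ 22, value 9 + 11 + 16 + 18 = 54.
Best is crate G, crate B, crate E, and crate H with total value 54.

54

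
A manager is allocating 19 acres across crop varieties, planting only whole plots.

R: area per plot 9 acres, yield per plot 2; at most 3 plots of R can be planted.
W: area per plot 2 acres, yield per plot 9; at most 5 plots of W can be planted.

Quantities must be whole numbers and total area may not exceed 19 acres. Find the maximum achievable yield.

47

This is a bounded integer knapsack.
1×R and 5×W: area 19 ≤ 19, yield 1·2 + 5·9 = 47.
5×W: area 10 ≤ 19, yield 5·9 = 45.
Best is 47.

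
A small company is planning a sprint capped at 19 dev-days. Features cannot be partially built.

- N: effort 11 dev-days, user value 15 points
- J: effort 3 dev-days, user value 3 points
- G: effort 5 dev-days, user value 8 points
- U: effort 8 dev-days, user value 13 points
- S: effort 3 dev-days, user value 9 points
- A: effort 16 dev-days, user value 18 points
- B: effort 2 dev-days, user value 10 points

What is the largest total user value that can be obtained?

40

Allowing fractional choices, the relaxed optimum would be about 41.4, but features are indivisible.
J + U + S + B: effort 3 + 8 + 3 + 2 = 16 ≤ 19, user value 3 + 13 + 9 + 10 = 35.
N + J + S + B: effort 11 + 3 + 3 + 2 = 19 ≤ 19, user value 15 + 3 + 9 + 10 = 37.
G + U + S + B: effort 5 + 8 + 3 + 2 = 18 ≤ 19, user value 8 + 13 + 9 + 10 = 40.
Best is G, U, S, and B with total user value 40.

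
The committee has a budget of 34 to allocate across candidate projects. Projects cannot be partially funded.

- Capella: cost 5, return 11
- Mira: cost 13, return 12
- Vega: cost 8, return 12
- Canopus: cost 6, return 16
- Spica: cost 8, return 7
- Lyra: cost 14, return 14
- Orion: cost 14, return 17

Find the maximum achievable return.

Allowing fractional choices, the relaxed optimum would be about 57.0, but projects are indivisible.
Capella + Mira + Vega + Canopus: cost 5 + 13 + 8 + 6 = 32 ≤ 34, return 11 + 12 + 12 + 16 = 51.
Capella + Vega + Canopus + Orion: cost 5 + 8 + 6 + 14 = 33 ≤ 34, return 11 + 12 + 16 + 17 = 56.
Capella + Vega + Canopus + Lyra: cost 5 + 8 + 6 + 14 = 33 ≤ 34, return 11 + 12 + 16 + 14 = 53.
Best is Capella, Vega, Canopus, and Orion with total return 56.

56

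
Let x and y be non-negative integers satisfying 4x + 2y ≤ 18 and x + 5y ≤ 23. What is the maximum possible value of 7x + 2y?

30

(x,y)=(4,1): 4·4+2·1=18≤18, 1·4+5·1=9≤23, objective 30.
(x,y)=(4,0): 4·4+2·0=16≤18, 1·4+5·0=4≤23, objective 28.
(x,y)=(3,2): 4·3+2·2=16≤18, 1·3+5·2=13≤23, objective 25.
The best lattice point is (4,1), giving 30.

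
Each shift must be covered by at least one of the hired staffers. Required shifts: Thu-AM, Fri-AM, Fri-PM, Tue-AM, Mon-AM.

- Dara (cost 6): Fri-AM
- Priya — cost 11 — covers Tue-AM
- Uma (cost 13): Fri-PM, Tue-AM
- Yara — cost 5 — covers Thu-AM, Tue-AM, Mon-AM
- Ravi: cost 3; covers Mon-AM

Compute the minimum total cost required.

24

Choose Dara, Uma, and Yara: together they cover Thu-AM, Fri-AM, Fri-PM, Tue-AM, Mon-AM — every shift.
Total cost: 6 + 13 + 5 = 24.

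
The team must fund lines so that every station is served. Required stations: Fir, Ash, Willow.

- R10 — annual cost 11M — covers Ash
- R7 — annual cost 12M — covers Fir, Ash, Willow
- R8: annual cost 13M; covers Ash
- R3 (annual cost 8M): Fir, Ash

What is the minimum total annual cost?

This is an integer covering problem.
R7 alone covers Fir, Ash, Willow — every station.
Total annual cost: 12.

12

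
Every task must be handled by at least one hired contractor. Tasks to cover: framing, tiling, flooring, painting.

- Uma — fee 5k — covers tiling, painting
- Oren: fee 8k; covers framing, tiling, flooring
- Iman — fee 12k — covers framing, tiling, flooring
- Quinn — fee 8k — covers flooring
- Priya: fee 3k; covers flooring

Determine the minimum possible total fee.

13

The greedy cost-per-new-task heuristic would pick Uma, Priya, and Oren for 16, but a cheaper cover exists.
Choose Uma and Oren: together they cover framing, tiling, flooring, painting — every task.
Total fee: 5 + 8 = 13.
No cover costs less than 13.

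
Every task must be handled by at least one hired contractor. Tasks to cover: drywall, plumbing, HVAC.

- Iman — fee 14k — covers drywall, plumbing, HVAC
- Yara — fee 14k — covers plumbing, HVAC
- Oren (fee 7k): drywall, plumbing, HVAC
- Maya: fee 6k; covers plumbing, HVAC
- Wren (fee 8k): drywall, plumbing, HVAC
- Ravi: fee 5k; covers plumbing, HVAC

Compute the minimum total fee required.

7

Oren alone covers drywall, plumbing, HVAC — every task.
Total fee: 7.
No cover costs less than 7.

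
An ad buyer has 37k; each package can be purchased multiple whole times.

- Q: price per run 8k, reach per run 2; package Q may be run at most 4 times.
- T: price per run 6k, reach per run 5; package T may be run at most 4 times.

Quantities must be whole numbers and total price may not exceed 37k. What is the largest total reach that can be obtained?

T has the best ratio (5/6); taking only T gives at most 4×5 = 20 (stopped by the supply cap of 4).
Mixing does better — 1×Q and 4×T: price 32 ≤ 37, reach 1·2 + 4·5 = 22.

22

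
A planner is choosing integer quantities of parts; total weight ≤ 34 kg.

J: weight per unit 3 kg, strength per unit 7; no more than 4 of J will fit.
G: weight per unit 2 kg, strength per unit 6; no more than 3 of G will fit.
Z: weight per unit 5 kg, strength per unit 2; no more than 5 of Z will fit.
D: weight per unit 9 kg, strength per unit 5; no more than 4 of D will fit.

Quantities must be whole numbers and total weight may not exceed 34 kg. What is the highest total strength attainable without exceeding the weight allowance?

G has the best ratio (6/2); taking only G gives at most 3×6 = 18 (stopped by the supply cap of 3).
Mixing does better — 4×J, 3×G, 1×Z, and 1×D: weight 32 ≤ 34, strength 4·7 + 3·6 + 1·2 + 1·5 = 53.

53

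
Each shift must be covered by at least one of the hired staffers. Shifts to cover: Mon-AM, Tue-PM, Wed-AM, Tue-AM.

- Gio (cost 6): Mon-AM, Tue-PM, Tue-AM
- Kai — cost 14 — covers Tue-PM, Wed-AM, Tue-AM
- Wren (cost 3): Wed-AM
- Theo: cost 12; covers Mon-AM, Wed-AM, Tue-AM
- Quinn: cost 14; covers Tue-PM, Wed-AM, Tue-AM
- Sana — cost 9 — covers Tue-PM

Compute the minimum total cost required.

Choose Gio and Wren: together they cover Mon-AM, Tue-PM, Wed-AM, Tue-AM — every shift.
Total cost: 6 + 3 = 9.
No cover costs less than 9.

9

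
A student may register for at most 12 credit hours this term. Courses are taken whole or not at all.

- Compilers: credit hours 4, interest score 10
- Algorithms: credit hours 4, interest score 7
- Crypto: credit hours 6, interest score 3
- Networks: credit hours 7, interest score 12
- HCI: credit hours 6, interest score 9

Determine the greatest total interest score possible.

Allowing fractional choices, the relaxed optimum would be about 23.9, but courses are indivisible.
Compilers + HCI: credit hours 4 + 6 = 10 ≤ 12, interest score 10 + 9 = 19.
Compilers + Networks: credit hours 4 + 7 = 11 ≤ 12, interest score 10 + 12 = 22.
Best is Compilers and Networks with total interest score 22.

22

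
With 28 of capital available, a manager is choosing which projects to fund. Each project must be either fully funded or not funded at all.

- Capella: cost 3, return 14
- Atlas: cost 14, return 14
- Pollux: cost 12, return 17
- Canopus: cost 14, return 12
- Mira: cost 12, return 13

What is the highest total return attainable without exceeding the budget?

44

Allowing fractional choices, the relaxed optimum would be about 45.0, but projects are indivisible.
Capella + Pollux + Mira: cost 3 + 12 + 12 = 27 ≤ 28, return 14 + 17 + 13 = 44.
Atlas + Pollux: cost 14 + 12 = 26 ≤ 28, return 14 + 17 = 31.
Capella + Pollux: cost 3 + 12 = 15 ≤ 28, return 14 + 17 = 31.
Best is Capella, Pollux, and Mira with total return 44.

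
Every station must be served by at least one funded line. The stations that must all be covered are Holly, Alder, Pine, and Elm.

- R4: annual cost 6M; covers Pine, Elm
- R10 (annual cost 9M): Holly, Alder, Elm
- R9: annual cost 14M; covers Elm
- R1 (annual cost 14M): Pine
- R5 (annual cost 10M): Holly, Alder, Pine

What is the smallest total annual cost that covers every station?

Choose R4 and R10: together they cover Holly, Alder, Pine, Elm — every station.
Total annual cost: 6 + 9 = 15.
No cover costs less than 15.

15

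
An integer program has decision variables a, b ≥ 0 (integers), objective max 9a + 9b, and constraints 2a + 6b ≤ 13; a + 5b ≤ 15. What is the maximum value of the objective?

54

(a,b)=(6,0): 2·6+6·0=12≤13, 1·6+5·0=6≤15, objective 54.
(a,b)=(5,0): 2·5+6·0=10≤13, 1·5+5·0=5≤15, objective 45.
No feasible integer point exceeds 54.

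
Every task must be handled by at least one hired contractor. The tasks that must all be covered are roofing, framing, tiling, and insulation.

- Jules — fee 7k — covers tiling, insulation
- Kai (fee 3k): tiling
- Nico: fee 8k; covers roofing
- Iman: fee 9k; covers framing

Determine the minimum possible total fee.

The greedy cost-per-new-task heuristic would pick Kai, Jules, Nico, and Iman for 27, but a cheaper cover exists.
Choose Jules, Nico, and Iman: together they cover roofing, framing, tiling, insulation — every task.
Total fee: 7 + 8 + 9 = 24.
No cover costs less than 24.

24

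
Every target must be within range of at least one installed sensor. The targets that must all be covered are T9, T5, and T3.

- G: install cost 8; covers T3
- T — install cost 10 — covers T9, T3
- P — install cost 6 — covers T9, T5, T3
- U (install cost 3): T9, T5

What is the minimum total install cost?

6

P alone covers T9, T5, T3 — every target.
Total install cost: 6.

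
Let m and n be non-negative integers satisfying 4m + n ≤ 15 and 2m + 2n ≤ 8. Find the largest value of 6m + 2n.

20

Relaxing integrality, the LP optimum is 22.67 at (m,n) = (3.67, 0.333), which is not an integer point.
(m,n)=(3,1): 4·3+1·1=13≤15, 2·3+2·1=8≤8, objective 20.
(m,n)=(3,0): 4·3+1·0=12≤15, 2·3+2·0=6≤8, objective 18.
(m,n)=(2,2): 4·2+1·2=10≤15, 2·2+2·2=8≤8, objective 16.
The best lattice point is (3,1), giving 20.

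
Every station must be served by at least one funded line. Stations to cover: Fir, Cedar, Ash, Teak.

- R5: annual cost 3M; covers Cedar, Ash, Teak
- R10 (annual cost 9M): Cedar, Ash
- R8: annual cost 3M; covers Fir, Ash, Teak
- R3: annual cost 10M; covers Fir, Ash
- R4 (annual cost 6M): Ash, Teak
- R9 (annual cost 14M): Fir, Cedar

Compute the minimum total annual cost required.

6

Choose R5 and R8: together they cover Fir, Cedar, Ash, Teak — every station.
Total annual cost: 3 + 3 = 6.
No cover costs less than 6.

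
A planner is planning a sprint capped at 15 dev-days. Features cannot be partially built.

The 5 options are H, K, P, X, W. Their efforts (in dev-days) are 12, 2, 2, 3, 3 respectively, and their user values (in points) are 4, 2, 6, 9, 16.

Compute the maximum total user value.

This is a 0-1 knapsack instance.
Allowing fractional choices, the relaxed optimum would be about 34.7, but features are indivisible.
K + X + W: effort 2 + 3 + 3 = 8 ≤ 15, user value 2 + 9 + 16 = 27.
P + X + W: effort 2 + 3 + 3 = 8 ≤ 15, user value 6 + 9 + 16 = 31.
K + P + X + W: effort 2 + 2 + 3 + 3 = 10 ≤ 15, user value 2 + 6 + 9 + 16 = 33.
Best is K, P, X, and W with total user value 33.

33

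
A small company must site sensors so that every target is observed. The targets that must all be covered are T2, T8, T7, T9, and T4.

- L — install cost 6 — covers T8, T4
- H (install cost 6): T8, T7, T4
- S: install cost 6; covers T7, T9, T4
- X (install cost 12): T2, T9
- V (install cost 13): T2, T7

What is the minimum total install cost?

18

The greedy cost-per-new-target heuristic would pick H, S, and X for 24, but a cheaper cover exists.
Choose H and X: together they cover T2, T8, T7, T9, T4 — every target.
Total install cost: 6 + 12 = 18.
No cover costs less than 18.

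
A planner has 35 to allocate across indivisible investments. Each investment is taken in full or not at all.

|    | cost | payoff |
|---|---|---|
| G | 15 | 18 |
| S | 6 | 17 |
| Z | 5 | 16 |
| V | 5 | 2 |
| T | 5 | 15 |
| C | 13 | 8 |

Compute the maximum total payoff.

Allowing fractional choices, the relaxed optimum would be about 68.5, but investments are indivisible.
S + Z + T + C: cost 6 + 5 + 5 + 13 = 29 ≤ 35, payoff 17 + 16 + 15 + 8 = 56.
G + S + Z + T: cost 15 + 6 + 5 + 5 = 31 ≤ 35, payoff 18 + 17 + 16 + 15 = 66.
S + Z + V + T + C: cost 6 + 5 + 5 + 5 + 13 = 34 ≤ 35, payoff 17 + 16 + 2 + 15 + 8 = 58.
Best is G, S, Z, and T with total payoff 66.

66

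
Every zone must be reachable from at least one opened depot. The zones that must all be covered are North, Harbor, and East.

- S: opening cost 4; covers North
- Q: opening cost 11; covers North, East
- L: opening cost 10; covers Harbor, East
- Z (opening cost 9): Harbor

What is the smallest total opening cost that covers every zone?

14

This is an integer covering problem.
Choose S and L: together they cover North, Harbor, East — every zone.
Total opening cost: 4 + 10 = 14.
No cover costs less than 14.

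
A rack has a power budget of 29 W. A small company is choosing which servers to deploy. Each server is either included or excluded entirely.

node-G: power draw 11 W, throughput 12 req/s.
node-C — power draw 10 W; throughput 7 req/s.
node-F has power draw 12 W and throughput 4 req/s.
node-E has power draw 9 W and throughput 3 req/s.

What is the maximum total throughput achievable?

Treat it as a binary knapsack problem.
node-G + node-E: power draw 11 + 9 = 20 ≤ 29, throughput 12 + 3 = 15.
node-G + node-F: power draw 11 + 12 = 23 ≤ 29, throughput 12 + 4 = 16.
node-G + node-C: power draw 11 + 10 = 21 ≤ 29, throughput 12 + 7 = 19.
Best is node-G and node-C with total throughput 19.

19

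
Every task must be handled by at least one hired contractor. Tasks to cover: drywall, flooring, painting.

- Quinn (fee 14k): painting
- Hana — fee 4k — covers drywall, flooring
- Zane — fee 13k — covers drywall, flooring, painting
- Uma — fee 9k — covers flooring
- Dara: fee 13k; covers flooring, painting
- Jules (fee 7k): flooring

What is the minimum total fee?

The greedy cost-per-new-task heuristic would pick Hana and Zane for 17, but a cheaper cover exists.
Zane alone covers drywall, flooring, painting — every task.
Total fee: 13.
No cover costs less than 13.

13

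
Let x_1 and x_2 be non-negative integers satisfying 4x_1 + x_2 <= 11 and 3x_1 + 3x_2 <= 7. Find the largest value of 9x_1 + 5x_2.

(x_1,x_2)=(2,0): 4·2+1·0=8≤11, 3·2+3·0=6≤7, objective 18.
(x_1,x_2)=(1,1): 4·1+1·1=5≤11, 3·1+3·1=6≤7, objective 14.
(x_1,x_2)=(1,0): 4·1+1·0=4≤11, 3·1+3·0=3≤7, objective 9.
Maximum is 18 at (x_1,x_2)=(2,0).

18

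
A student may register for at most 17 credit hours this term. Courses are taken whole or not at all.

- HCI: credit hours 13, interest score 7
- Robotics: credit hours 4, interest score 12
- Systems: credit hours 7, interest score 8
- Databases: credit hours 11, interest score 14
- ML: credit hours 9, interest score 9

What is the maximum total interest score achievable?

Robotics + Databases: credit hours 4 + 11 = 15 ≤ 17, interest score 12 + 14 = 26.
Robotics + ML: credit hours 4 + 9 = 13 ≤ 17, interest score 12 + 9 = 21.
Robotics + Systems: credit hours 4 + 7 = 11 ≤ 17, interest score 12 + 8 = 20.
Best is Robotics and Databases with total interest score 26.

26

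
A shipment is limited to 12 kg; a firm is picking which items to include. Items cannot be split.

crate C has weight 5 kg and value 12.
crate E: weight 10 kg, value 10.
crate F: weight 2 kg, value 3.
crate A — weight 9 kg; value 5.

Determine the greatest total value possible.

crate E + crate F: weight 10 + 2 = 12 ≤ 12, value 10 + 3 = 13.
crate C: weight 5 ≤ 12, value 12.
crate C + crate F: weight 5 + 2 = 7 ≤ 12, value 12 + 3 = 15.
Best is crate C and crate F with total value 15.

15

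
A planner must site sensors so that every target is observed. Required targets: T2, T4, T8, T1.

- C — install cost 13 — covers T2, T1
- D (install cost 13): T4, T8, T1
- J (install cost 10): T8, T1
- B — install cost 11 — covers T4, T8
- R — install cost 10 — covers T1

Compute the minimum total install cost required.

The greedy cost-per-new-target heuristic would pick D and C for 26, but a cheaper cover exists.
Choose C and B: together they cover T2, T4, T8, T1 — every target.
Total install cost: 13 + 11 = 24.
No cover costs less than 24.

24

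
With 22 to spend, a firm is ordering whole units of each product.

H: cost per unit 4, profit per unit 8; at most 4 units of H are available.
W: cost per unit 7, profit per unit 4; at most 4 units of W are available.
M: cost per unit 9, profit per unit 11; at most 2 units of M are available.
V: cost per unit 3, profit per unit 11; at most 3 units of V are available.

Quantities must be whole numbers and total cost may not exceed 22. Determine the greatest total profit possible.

4×H and 2×V: cost 22 ≤ 22, profit 4·8 + 2·11 = 54.
3×H and 3×V: cost 21 ≤ 22, profit 3·8 + 3·11 = 57.
Best is 57.

57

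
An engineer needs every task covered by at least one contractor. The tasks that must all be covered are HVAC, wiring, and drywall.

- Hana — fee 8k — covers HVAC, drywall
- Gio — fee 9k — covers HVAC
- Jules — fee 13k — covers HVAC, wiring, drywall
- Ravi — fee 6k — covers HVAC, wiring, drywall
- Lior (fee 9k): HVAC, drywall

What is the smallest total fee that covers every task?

Ravi alone covers HVAC, wiring, drywall — every task.
Total fee: 6.

6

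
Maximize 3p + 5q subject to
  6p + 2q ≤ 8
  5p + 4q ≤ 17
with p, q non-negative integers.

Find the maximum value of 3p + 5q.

(p,q)=(0,4): 6·0+2·4=8≤8, 5·0+4·4=16≤17, objective 20.
(p,q)=(0,3): 6·0+2·3=6≤8, 5·0+4·3=12≤17, objective 15.
Maximum is 20 at (p,q)=(0,4).

20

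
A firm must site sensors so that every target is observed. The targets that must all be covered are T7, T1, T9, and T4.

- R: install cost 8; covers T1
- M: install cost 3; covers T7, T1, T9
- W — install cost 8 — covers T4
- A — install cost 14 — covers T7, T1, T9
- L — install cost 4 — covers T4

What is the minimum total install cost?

7

Choose M and L: together they cover T7, T1, T9, T4 — every target.
Total install cost: 3 + 4 = 7.
No cover costs less than 7.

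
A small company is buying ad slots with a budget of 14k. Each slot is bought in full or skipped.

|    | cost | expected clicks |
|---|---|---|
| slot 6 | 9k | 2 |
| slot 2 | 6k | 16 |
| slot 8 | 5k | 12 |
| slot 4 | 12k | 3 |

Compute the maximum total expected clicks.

slot 2: cost 6 ≤ 14, expected clicks 16.
slot 2 + slot 8: cost 6 + 5 = 11 ≤ 14, expected clicks 16 + 12 = 28.
slot 6 + slot 8: cost 9 + 5 = 14 ≤ 14, expected clicks 2 + 12 = 14.
Best is slot 2 and slot 8 with total expected clicks 28.

28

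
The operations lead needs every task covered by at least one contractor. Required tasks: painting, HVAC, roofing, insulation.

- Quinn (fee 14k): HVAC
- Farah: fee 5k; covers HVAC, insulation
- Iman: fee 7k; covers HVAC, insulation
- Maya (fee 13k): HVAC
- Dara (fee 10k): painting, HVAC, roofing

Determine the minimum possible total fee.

Choose Farah and Dara: together they cover painting, HVAC, roofing, insulation — every task.
Total fee: 5 + 10 = 15.

15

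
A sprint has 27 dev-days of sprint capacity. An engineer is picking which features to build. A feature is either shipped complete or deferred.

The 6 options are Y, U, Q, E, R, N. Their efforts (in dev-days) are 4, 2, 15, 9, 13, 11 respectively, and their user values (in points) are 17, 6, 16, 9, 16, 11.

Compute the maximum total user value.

Treat it as a binary knapsack problem.
Y + U + R: effort 4 + 2 + 13 = 19 ≤ 27, user value 17 + 6 + 16 = 39.
Y + E + R: effort 4 + 9 + 13 = 26 ≤ 27, user value 17 + 9 + 16 = 42.
Y + U + E + N: effort 4 + 2 + 9 + 11 = 26 ≤ 27, user value 17 + 6 + 9 + 11 = 43.
Best is Y, U, E, and N with total user value 43.

43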